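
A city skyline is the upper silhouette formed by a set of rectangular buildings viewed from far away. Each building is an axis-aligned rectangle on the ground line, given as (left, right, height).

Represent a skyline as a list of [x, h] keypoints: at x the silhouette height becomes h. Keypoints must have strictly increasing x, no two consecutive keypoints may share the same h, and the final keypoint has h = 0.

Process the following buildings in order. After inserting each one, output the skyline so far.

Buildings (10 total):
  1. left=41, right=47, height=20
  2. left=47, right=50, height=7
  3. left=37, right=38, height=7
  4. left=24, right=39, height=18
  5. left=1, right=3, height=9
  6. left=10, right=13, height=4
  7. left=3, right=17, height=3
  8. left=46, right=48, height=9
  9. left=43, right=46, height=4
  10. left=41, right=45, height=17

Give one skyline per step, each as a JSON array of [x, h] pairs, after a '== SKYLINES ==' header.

== SKYLINES ==
[[41,20],[47,0]]
[[41,20],[47,7],[50,0]]
[[37,7],[38,0],[41,20],[47,7],[50,0]]
[[24,18],[39,0],[41,20],[47,7],[50,0]]
[[1,9],[3,0],[24,18],[39,0],[41,20],[47,7],[50,0]]
[[1,9],[3,0],[10,4],[13,0],[24,18],[39,0],[41,20],[47,7],[50,0]]
[[1,9],[3,3],[10,4],[13,3],[17,0],[24,18],[39,0],[41,20],[47,7],[50,0]]
[[1,9],[3,3],[10,4],[13,3],[17,0],[24,18],[39,0],[41,20],[47,9],[48,7],[50,0]]
[[1,9],[3,3],[10,4],[13,3],[17,0],[24,18],[39,0],[41,20],[47,9],[48,7],[50,0]]
[[1,9],[3,3],[10,4],[13,3],[17,0],[24,18],[39,0],[41,20],[47,9],[48,7],[50,0]]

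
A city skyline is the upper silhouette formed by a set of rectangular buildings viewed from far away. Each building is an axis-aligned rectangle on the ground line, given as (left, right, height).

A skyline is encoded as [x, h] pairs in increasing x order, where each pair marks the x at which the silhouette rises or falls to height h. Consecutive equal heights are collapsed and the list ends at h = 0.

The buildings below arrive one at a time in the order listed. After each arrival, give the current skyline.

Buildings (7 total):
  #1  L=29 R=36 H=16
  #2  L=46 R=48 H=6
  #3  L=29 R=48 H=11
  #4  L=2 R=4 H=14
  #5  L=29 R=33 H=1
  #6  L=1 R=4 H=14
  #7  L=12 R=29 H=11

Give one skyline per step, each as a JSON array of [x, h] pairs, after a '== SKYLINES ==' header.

== SKYLINES ==
[[29,16],[36,0]]
[[29,16],[36,0],[46,6],[48,0]]
[[29,16],[36,11],[48,0]]
[[2,14],[4,0],[29,16],[36,11],[48,0]]
[[2,14],[4,0],[29,16],[36,11],[48,0]]
[[1,14],[4,0],[29,16],[36,11],[48,0]]
[[1,14],[4,0],[12,11],[29,16],[36,11],[48,0]]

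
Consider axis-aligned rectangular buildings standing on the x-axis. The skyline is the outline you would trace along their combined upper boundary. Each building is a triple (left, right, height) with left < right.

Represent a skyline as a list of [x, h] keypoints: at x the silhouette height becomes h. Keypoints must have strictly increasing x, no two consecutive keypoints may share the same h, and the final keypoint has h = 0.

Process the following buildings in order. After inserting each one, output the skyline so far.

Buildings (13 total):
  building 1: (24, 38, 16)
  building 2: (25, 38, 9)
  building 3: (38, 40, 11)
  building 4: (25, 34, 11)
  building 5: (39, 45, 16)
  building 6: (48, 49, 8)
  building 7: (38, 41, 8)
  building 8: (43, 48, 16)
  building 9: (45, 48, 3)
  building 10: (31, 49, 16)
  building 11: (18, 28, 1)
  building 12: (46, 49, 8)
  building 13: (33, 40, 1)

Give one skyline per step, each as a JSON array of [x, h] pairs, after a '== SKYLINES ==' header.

== SKYLINES ==
[[24,16],[38,0]]
[[24,16],[38,0]]
[[24,16],[38,11],[40,0]]
[[24,16],[38,11],[40,0]]
[[24,16],[38,11],[39,16],[45,0]]
[[24,16],[38,11],[39,16],[45,0],[48,8],[49,0]]
[[24,16],[38,11],[39,16],[45,0],[48,8],[49,0]]
[[24,16],[38,11],[39,16],[48,8],[49,0]]
[[24,16],[38,11],[39,16],[48,8],[49,0]]
[[24,16],[49,0]]
[[18,1],[24,16],[49,0]]
[[18,1],[24,16],[49,0]]
[[18,1],[24,16],[49,0]]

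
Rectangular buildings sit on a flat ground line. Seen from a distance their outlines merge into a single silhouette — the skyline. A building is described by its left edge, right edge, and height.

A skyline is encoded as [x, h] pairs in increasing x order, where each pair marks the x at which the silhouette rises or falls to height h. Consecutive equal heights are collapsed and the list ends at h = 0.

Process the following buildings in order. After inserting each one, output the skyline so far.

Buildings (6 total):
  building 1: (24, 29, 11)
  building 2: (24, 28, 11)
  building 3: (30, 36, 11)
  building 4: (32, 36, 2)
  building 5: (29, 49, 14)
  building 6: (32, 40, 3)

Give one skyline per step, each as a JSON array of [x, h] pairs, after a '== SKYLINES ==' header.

== SKYLINES ==
[[24,11],[29,0]]
[[24,11],[29,0]]
[[24,11],[29,0],[30,11],[36,0]]
[[24,11],[29,0],[30,11],[36,0]]
[[24,11],[29,14],[49,0]]
[[24,11],[29,14],[49,0]]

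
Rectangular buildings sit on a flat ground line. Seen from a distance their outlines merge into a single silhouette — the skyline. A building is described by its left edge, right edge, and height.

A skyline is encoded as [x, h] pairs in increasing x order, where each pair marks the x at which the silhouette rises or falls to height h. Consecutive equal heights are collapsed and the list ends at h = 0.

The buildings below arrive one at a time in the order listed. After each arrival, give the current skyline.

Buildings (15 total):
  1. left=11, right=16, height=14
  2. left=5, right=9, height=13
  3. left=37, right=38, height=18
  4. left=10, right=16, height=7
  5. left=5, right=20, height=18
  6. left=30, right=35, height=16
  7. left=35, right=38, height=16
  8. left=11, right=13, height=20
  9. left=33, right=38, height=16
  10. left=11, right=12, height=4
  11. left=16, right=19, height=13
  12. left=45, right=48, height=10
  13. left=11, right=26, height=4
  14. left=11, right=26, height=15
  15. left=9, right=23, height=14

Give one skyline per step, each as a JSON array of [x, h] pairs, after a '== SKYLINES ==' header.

== SKYLINES ==
[[11,14],[16,0]]
[[5,13],[9,0],[11,14],[16,0]]
[[5,13],[9,0],[11,14],[16,0],[37,18],[38,0]]
[[5,13],[9,0],[10,7],[11,14],[16,0],[37,18],[38,0]]
[[5,18],[20,0],[37,18],[38,0]]
[[5,18],[20,0],[30,16],[35,0],[37,18],[38,0]]
[[5,18],[20,0],[30,16],[37,18],[38,0]]
[[5,18],[11,20],[13,18],[20,0],[30,16],[37,18],[38,0]]
[[5,18],[11,20],[13,18],[20,0],[30,16],[37,18],[38,0]]
[[5,18],[11,20],[13,18],[20,0],[30,16],[37,18],[38,0]]
[[5,18],[11,20],[13,18],[20,0],[30,16],[37,18],[38,0]]
[[5,18],[11,20],[13,18],[20,0],[30,16],[37,18],[38,0],[45,10],[48,0]]
[[5,18],[11,20],[13,18],[20,4],[26,0],[30,16],[37,18],[38,0],[45,10],[48,0]]
[[5,18],[11,20],[13,18],[20,15],[26,0],[30,16],[37,18],[38,0],[45,10],[48,0]]
[[5,18],[11,20],[13,18],[20,15],[26,0],[30,16],[37,18],[38,0],[45,10],[48,0]]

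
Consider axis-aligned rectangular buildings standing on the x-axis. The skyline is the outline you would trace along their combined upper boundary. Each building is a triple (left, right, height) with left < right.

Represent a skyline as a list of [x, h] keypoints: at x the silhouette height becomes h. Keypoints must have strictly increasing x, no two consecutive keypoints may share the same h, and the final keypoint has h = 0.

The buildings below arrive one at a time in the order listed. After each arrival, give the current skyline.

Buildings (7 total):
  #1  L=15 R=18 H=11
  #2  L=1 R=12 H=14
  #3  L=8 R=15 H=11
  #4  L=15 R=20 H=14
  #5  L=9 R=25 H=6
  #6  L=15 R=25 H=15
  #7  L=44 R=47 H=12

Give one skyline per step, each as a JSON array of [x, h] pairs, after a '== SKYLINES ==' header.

== SKYLINES ==
[[15,11],[18,0]]
[[1,14],[12,0],[15,11],[18,0]]
[[1,14],[12,11],[18,0]]
[[1,14],[12,11],[15,14],[20,0]]
[[1,14],[12,11],[15,14],[20,6],[25,0]]
[[1,14],[12,11],[15,15],[25,0]]
[[1,14],[12,11],[15,15],[25,0],[44,12],[47,0]]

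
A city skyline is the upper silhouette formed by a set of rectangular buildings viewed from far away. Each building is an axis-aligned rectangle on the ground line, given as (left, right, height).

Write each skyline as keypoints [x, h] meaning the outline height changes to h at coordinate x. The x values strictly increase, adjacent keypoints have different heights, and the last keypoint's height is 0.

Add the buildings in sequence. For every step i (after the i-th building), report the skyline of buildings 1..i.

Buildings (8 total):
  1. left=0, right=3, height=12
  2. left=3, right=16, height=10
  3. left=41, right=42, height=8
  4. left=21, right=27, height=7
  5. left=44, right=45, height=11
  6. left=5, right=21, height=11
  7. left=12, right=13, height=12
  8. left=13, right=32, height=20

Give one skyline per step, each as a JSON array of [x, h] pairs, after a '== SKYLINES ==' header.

== SKYLINES ==
[[0,12],[3,0]]
[[0,12],[3,10],[16,0]]
[[0,12],[3,10],[16,0],[41,8],[42,0]]
[[0,12],[3,10],[16,0],[21,7],[27,0],[41,8],[42,0]]
[[0,12],[3,10],[16,0],[21,7],[27,0],[41,8],[42,0],[44,11],[45,0]]
[[0,12],[3,10],[5,11],[21,7],[27,0],[41,8],[42,0],[44,11],[45,0]]
[[0,12],[3,10],[5,11],[12,12],[13,11],[21,7],[27,0],[41,8],[42,0],[44,11],[45,0]]
[[0,12],[3,10],[5,11],[12,12],[13,20],[32,0],[41,8],[42,0],[44,11],[45,0]]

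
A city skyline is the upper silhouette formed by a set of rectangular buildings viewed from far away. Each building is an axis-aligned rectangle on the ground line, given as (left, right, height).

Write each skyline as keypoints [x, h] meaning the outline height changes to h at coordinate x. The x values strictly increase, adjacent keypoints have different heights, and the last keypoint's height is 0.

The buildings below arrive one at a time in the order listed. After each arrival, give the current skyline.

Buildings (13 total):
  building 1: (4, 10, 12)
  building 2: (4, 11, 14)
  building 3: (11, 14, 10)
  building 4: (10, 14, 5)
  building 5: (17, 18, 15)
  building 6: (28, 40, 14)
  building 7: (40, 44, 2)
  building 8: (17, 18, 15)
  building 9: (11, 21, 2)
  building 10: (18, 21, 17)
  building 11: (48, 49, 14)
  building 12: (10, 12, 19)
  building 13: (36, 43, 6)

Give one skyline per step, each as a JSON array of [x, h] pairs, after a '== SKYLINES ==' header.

== SKYLINES ==
[[4,12],[10,0]]
[[4,14],[11,0]]
[[4,14],[11,10],[14,0]]
[[4,14],[11,10],[14,0]]
[[4,14],[11,10],[14,0],[17,15],[18,0]]
[[4,14],[11,10],[14,0],[17,15],[18,0],[28,14],[40,0]]
[[4,14],[11,10],[14,0],[17,15],[18,0],[28,14],[40,2],[44,0]]
[[4,14],[11,10],[14,0],[17,15],[18,0],[28,14],[40,2],[44,0]]
[[4,14],[11,10],[14,2],[17,15],[18,2],[21,0],[28,14],[40,2],[44,0]]
[[4,14],[11,10],[14,2],[17,15],[18,17],[21,0],[28,14],[40,2],[44,0]]
[[4,14],[11,10],[14,2],[17,15],[18,17],[21,0],[28,14],[40,2],[44,0],[48,14],[49,0]]
[[4,14],[10,19],[12,10],[14,2],[17,15],[18,17],[21,0],[28,14],[40,2],[44,0],[48,14],[49,0]]
[[4,14],[10,19],[12,10],[14,2],[17,15],[18,17],[21,0],[28,14],[40,6],[43,2],[44,0],[48,14],[49,0]]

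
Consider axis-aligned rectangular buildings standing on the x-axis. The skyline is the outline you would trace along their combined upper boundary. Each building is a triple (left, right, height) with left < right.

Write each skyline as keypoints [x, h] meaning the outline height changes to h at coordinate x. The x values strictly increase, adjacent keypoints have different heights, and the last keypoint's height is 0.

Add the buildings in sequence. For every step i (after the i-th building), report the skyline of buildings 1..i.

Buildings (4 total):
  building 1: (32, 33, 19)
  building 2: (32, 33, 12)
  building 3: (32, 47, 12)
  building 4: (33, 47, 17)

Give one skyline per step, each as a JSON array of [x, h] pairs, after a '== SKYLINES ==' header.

== SKYLINES ==
[[32,19],[33,0]]
[[32,19],[33,0]]
[[32,19],[33,12],[47,0]]
[[32,19],[33,17],[47,0]]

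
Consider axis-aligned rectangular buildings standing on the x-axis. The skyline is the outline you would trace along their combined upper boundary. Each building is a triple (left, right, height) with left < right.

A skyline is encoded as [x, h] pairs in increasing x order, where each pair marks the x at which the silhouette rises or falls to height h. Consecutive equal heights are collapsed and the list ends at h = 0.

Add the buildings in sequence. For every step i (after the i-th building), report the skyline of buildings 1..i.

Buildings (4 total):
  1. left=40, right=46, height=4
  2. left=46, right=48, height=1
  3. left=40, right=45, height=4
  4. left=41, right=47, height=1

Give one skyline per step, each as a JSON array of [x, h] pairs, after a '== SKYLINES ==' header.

== SKYLINES ==
[[40,4],[46,0]]
[[40,4],[46,1],[48,0]]
[[40,4],[46,1],[48,0]]
[[40,4],[46,1],[48,0]]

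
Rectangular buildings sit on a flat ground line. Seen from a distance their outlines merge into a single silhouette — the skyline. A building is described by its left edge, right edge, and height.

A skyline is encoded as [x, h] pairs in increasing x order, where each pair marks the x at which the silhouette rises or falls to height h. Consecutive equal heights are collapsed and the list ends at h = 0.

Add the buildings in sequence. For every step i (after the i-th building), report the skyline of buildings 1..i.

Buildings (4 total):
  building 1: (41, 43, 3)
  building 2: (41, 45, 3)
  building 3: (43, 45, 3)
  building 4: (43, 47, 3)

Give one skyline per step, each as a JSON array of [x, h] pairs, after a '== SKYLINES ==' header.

== SKYLINES ==
[[41,3],[43,0]]
[[41,3],[45,0]]
[[41,3],[45,0]]
[[41,3],[47,0]]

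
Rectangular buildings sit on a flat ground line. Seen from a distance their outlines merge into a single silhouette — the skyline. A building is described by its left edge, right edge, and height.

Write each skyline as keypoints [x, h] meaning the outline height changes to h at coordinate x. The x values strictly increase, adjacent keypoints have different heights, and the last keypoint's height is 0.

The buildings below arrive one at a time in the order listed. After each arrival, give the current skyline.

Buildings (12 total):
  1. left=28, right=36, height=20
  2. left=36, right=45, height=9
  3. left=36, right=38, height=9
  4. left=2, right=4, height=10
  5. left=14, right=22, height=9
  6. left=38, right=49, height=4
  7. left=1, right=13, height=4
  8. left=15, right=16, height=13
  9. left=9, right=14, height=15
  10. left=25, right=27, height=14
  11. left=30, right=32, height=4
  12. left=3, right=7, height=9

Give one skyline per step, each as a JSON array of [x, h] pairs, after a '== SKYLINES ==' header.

== SKYLINES ==
[[28,20],[36,0]]
[[28,20],[36,9],[45,0]]
[[28,20],[36,9],[45,0]]
[[2,10],[4,0],[28,20],[36,9],[45,0]]
[[2,10],[4,0],[14,9],[22,0],[28,20],[36,9],[45,0]]
[[2,10],[4,0],[14,9],[22,0],[28,20],[36,9],[45,4],[49,0]]
[[1,4],[2,10],[4,4],[13,0],[14,9],[22,0],[28,20],[36,9],[45,4],[49,0]]
[[1,4],[2,10],[4,4],[13,0],[14,9],[15,13],[16,9],[22,0],[28,20],[36,9],[45,4],[49,0]]
[[1,4],[2,10],[4,4],[9,15],[14,9],[15,13],[16,9],[22,0],[28,20],[36,9],[45,4],[49,0]]
[[1,4],[2,10],[4,4],[9,15],[14,9],[15,13],[16,9],[22,0],[25,14],[27,0],[28,20],[36,9],[45,4],[49,0]]
[[1,4],[2,10],[4,4],[9,15],[14,9],[15,13],[16,9],[22,0],[25,14],[27,0],[28,20],[36,9],[45,4],[49,0]]
[[1,4],[2,10],[4,9],[7,4],[9,15],[14,9],[15,13],[16,9],[22,0],[25,14],[27,0],[28,20],[36,9],[45,4],[49,0]]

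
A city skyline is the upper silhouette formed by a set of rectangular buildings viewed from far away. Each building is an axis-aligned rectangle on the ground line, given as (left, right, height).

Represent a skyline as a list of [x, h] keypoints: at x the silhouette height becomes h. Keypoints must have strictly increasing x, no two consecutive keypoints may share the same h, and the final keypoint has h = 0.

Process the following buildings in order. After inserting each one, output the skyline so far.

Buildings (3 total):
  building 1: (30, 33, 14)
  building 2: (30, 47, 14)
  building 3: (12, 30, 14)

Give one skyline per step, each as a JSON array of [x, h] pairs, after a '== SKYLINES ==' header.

== SKYLINES ==
[[30,14],[33,0]]
[[30,14],[47,0]]
[[12,14],[47,0]]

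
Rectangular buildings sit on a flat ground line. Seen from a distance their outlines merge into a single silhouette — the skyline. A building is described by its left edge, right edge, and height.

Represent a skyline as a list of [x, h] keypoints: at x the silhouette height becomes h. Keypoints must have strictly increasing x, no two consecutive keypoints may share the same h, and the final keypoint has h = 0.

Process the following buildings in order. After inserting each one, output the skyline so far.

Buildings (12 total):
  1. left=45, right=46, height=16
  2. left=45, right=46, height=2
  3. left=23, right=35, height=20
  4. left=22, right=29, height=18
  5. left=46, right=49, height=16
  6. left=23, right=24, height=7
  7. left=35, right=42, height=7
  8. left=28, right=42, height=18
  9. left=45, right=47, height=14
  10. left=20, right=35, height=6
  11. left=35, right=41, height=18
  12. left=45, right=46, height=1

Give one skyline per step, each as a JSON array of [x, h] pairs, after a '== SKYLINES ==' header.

== SKYLINES ==
[[45,16],[46,0]]
[[45,16],[46,0]]
[[23,20],[35,0],[45,16],[46,0]]
[[22,18],[23,20],[35,0],[45,16],[46,0]]
[[22,18],[23,20],[35,0],[45,16],[49,0]]
[[22,18],[23,20],[35,0],[45,16],[49,0]]
[[22,18],[23,20],[35,7],[42,0],[45,16],[49,0]]
[[22,18],[23,20],[35,18],[42,0],[45,16],[49,0]]
[[22,18],[23,20],[35,18],[42,0],[45,16],[49,0]]
[[20,6],[22,18],[23,20],[35,18],[42,0],[45,16],[49,0]]
[[20,6],[22,18],[23,20],[35,18],[42,0],[45,16],[49,0]]
[[20,6],[22,18],[23,20],[35,18],[42,0],[45,16],[49,0]]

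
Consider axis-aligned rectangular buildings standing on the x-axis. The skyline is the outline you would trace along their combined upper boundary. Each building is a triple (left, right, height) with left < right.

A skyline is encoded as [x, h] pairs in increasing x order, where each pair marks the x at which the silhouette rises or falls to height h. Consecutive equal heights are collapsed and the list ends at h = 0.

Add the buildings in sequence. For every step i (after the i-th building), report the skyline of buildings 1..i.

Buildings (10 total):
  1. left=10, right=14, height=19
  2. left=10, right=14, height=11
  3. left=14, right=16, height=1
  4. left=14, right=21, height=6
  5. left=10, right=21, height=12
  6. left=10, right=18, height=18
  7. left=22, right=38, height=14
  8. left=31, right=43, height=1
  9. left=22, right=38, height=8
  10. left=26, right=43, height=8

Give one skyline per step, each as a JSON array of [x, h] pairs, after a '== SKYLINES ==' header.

== SKYLINES ==
[[10,19],[14,0]]
[[10,19],[14,0]]
[[10,19],[14,1],[16,0]]
[[10,19],[14,6],[21,0]]
[[10,19],[14,12],[21,0]]
[[10,19],[14,18],[18,12],[21,0]]
[[10,19],[14,18],[18,12],[21,0],[22,14],[38,0]]
[[10,19],[14,18],[18,12],[21,0],[22,14],[38,1],[43,0]]
[[10,19],[14,18],[18,12],[21,0],[22,14],[38,1],[43,0]]
[[10,19],[14,18],[18,12],[21,0],[22,14],[38,8],[43,0]]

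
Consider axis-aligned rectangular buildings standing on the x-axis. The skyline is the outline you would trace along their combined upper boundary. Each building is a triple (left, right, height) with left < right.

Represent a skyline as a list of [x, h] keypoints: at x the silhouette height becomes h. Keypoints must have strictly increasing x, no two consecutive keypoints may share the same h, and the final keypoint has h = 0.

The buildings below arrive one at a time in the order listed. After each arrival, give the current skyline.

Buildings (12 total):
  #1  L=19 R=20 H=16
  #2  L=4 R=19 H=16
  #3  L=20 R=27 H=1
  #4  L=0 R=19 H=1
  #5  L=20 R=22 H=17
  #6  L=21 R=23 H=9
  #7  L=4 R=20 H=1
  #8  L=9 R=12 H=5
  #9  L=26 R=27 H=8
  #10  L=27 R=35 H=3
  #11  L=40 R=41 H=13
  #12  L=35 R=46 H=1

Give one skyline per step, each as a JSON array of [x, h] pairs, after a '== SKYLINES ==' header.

== SKYLINES ==
[[19,16],[20,0]]
[[4,16],[20,0]]
[[4,16],[20,1],[27,0]]
[[0,1],[4,16],[20,1],[27,0]]
[[0,1],[4,16],[20,17],[22,1],[27,0]]
[[0,1],[4,16],[20,17],[22,9],[23,1],[27,0]]
[[0,1],[4,16],[20,17],[22,9],[23,1],[27,0]]
[[0,1],[4,16],[20,17],[22,9],[23,1],[27,0]]
[[0,1],[4,16],[20,17],[22,9],[23,1],[26,8],[27,0]]
[[0,1],[4,16],[20,17],[22,9],[23,1],[26,8],[27,3],[35,0]]
[[0,1],[4,16],[20,17],[22,9],[23,1],[26,8],[27,3],[35,0],[40,13],[41,0]]
[[0,1],[4,16],[20,17],[22,9],[23,1],[26,8],[27,3],[35,1],[40,13],[41,1],[46,0]]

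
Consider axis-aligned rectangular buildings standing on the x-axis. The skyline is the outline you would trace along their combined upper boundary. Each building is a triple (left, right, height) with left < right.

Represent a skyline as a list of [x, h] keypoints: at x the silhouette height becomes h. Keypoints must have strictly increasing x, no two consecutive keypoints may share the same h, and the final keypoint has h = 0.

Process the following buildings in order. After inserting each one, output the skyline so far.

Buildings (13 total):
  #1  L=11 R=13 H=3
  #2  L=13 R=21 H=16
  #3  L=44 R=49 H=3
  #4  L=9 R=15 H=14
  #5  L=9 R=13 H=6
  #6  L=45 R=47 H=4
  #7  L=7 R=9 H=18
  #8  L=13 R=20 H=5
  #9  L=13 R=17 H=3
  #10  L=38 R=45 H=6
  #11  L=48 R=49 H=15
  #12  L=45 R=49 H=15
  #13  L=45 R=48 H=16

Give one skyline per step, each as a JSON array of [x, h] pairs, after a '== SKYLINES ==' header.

== SKYLINES ==
[[11,3],[13,0]]
[[11,3],[13,16],[21,0]]
[[11,3],[13,16],[21,0],[44,3],[49,0]]
[[9,14],[13,16],[21,0],[44,3],[49,0]]
[[9,14],[13,16],[21,0],[44,3],[49,0]]
[[9,14],[13,16],[21,0],[44,3],[45,4],[47,3],[49,0]]
[[7,18],[9,14],[13,16],[21,0],[44,3],[45,4],[47,3],[49,0]]
[[7,18],[9,14],[13,16],[21,0],[44,3],[45,4],[47,3],[49,0]]
[[7,18],[9,14],[13,16],[21,0],[44,3],[45,4],[47,3],[49,0]]
[[7,18],[9,14],[13,16],[21,0],[38,6],[45,4],[47,3],[49,0]]
[[7,18],[9,14],[13,16],[21,0],[38,6],[45,4],[47,3],[48,15],[49,0]]
[[7,18],[9,14],[13,16],[21,0],[38,6],[45,15],[49,0]]
[[7,18],[9,14],[13,16],[21,0],[38,6],[45,16],[48,15],[49,0]]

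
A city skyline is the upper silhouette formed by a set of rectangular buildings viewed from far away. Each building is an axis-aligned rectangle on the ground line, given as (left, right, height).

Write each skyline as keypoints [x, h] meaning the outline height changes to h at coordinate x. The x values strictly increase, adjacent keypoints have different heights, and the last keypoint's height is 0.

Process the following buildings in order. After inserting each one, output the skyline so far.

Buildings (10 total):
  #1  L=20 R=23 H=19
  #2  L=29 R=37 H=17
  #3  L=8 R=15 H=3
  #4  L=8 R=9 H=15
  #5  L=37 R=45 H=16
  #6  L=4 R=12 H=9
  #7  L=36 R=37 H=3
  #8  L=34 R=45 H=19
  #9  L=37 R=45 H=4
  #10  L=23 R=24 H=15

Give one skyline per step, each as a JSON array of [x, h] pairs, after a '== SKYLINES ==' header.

== SKYLINES ==
[[20,19],[23,0]]
[[20,19],[23,0],[29,17],[37,0]]
[[8,3],[15,0],[20,19],[23,0],[29,17],[37,0]]
[[8,15],[9,3],[15,0],[20,19],[23,0],[29,17],[37,0]]
[[8,15],[9,3],[15,0],[20,19],[23,0],[29,17],[37,16],[45,0]]
[[4,9],[8,15],[9,9],[12,3],[15,0],[20,19],[23,0],[29,17],[37,16],[45,0]]
[[4,9],[8,15],[9,9],[12,3],[15,0],[20,19],[23,0],[29,17],[37,16],[45,0]]
[[4,9],[8,15],[9,9],[12,3],[15,0],[20,19],[23,0],[29,17],[34,19],[45,0]]
[[4,9],[8,15],[9,9],[12,3],[15,0],[20,19],[23,0],[29,17],[34,19],[45,0]]
[[4,9],[8,15],[9,9],[12,3],[15,0],[20,19],[23,15],[24,0],[29,17],[34,19],[45,0]]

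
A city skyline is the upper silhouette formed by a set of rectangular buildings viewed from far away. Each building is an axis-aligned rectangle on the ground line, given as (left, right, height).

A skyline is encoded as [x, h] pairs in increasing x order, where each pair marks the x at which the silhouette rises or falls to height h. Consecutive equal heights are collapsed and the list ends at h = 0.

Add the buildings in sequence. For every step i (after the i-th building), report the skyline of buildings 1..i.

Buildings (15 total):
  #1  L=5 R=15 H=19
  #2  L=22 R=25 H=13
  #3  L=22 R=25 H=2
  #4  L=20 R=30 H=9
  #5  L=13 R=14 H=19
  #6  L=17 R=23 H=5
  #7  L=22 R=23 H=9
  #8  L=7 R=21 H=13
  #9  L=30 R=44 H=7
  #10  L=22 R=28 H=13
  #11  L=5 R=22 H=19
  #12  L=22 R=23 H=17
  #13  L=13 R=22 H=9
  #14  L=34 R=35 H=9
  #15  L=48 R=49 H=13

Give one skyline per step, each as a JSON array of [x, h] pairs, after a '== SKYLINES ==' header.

== SKYLINES ==
[[5,19],[15,0]]
[[5,19],[15,0],[22,13],[25,0]]
[[5,19],[15,0],[22,13],[25,0]]
[[5,19],[15,0],[20,9],[22,13],[25,9],[30,0]]
[[5,19],[15,0],[20,9],[22,13],[25,9],[30,0]]
[[5,19],[15,0],[17,5],[20,9],[22,13],[25,9],[30,0]]
[[5,19],[15,0],[17,5],[20,9],[22,13],[25,9],[30,0]]
[[5,19],[15,13],[21,9],[22,13],[25,9],[30,0]]
[[5,19],[15,13],[21,9],[22,13],[25,9],[30,7],[44,0]]
[[5,19],[15,13],[21,9],[22,13],[28,9],[30,7],[44,0]]
[[5,19],[22,13],[28,9],[30,7],[44,0]]
[[5,19],[22,17],[23,13],[28,9],[30,7],[44,0]]
[[5,19],[22,17],[23,13],[28,9],[30,7],[44,0]]
[[5,19],[22,17],[23,13],[28,9],[30,7],[34,9],[35,7],[44,0]]
[[5,19],[22,17],[23,13],[28,9],[30,7],[34,9],[35,7],[44,0],[48,13],[49,0]]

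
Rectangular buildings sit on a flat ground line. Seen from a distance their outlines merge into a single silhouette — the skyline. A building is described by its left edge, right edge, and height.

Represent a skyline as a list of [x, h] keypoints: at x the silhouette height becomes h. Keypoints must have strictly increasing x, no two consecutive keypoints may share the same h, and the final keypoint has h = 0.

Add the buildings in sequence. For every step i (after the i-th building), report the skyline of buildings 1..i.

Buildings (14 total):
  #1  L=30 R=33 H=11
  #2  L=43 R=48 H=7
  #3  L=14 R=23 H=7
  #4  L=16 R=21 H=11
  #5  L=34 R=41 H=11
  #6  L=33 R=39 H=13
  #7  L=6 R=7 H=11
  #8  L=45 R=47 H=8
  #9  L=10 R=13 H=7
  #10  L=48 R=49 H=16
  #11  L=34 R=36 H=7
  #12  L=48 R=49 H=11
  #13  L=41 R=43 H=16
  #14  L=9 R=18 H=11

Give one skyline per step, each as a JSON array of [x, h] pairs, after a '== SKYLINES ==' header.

== SKYLINES ==
[[30,11],[33,0]]
[[30,11],[33,0],[43,7],[48,0]]
[[14,7],[23,0],[30,11],[33,0],[43,7],[48,0]]
[[14,7],[16,11],[21,7],[23,0],[30,11],[33,0],[43,7],[48,0]]
[[14,7],[16,11],[21,7],[23,0],[30,11],[33,0],[34,11],[41,0],[43,7],[48,0]]
[[14,7],[16,11],[21,7],[23,0],[30,11],[33,13],[39,11],[41,0],[43,7],[48,0]]
[[6,11],[7,0],[14,7],[16,11],[21,7],[23,0],[30,11],[33,13],[39,11],[41,0],[43,7],[48,0]]
[[6,11],[7,0],[14,7],[16,11],[21,7],[23,0],[30,11],[33,13],[39,11],[41,0],[43,7],[45,8],[47,7],[48,0]]
[[6,11],[7,0],[10,7],[13,0],[14,7],[16,11],[21,7],[23,0],[30,11],[33,13],[39,11],[41,0],[43,7],[45,8],[47,7],[48,0]]
[[6,11],[7,0],[10,7],[13,0],[14,7],[16,11],[21,7],[23,0],[30,11],[33,13],[39,11],[41,0],[43,7],[45,8],[47,7],[48,16],[49,0]]
[[6,11],[7,0],[10,7],[13,0],[14,7],[16,11],[21,7],[23,0],[30,11],[33,13],[39,11],[41,0],[43,7],[45,8],[47,7],[48,16],[49,0]]
[[6,11],[7,0],[10,7],[13,0],[14,7],[16,11],[21,7],[23,0],[30,11],[33,13],[39,11],[41,0],[43,7],[45,8],[47,7],[48,16],[49,0]]
[[6,11],[7,0],[10,7],[13,0],[14,7],[16,11],[21,7],[23,0],[30,11],[33,13],[39,11],[41,16],[43,7],[45,8],[47,7],[48,16],[49,0]]
[[6,11],[7,0],[9,11],[21,7],[23,0],[30,11],[33,13],[39,11],[41,16],[43,7],[45,8],[47,7],[48,16],[49,0]]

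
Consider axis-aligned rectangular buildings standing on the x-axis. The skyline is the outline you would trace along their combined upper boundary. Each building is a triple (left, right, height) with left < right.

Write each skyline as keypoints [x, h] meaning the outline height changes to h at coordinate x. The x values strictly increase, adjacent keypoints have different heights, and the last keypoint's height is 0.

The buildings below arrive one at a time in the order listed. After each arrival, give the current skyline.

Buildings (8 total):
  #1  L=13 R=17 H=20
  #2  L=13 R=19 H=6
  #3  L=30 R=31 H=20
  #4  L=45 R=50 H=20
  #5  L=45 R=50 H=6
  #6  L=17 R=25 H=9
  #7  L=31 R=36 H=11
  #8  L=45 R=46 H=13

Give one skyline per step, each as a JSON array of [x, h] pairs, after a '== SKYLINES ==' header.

== SKYLINES ==
[[13,20],[17,0]]
[[13,20],[17,6],[19,0]]
[[13,20],[17,6],[19,0],[30,20],[31,0]]
[[13,20],[17,6],[19,0],[30,20],[31,0],[45,20],[50,0]]
[[13,20],[17,6],[19,0],[30,20],[31,0],[45,20],[50,0]]
[[13,20],[17,9],[25,0],[30,20],[31,0],[45,20],[50,0]]
[[13,20],[17,9],[25,0],[30,20],[31,11],[36,0],[45,20],[50,0]]
[[13,20],[17,9],[25,0],[30,20],[31,11],[36,0],[45,20],[50,0]]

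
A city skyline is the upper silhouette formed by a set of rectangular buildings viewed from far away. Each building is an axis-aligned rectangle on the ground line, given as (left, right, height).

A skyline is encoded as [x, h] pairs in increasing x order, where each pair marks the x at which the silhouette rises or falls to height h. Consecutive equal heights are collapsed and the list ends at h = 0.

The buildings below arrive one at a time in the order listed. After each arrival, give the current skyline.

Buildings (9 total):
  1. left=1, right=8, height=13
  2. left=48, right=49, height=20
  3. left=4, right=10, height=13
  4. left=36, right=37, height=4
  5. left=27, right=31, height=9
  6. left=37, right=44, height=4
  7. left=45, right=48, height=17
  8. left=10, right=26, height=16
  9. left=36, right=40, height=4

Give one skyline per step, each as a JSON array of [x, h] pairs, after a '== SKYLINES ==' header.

== SKYLINES ==
[[1,13],[8,0]]
[[1,13],[8,0],[48,20],[49,0]]
[[1,13],[10,0],[48,20],[49,0]]
[[1,13],[10,0],[36,4],[37,0],[48,20],[49,0]]
[[1,13],[10,0],[27,9],[31,0],[36,4],[37,0],[48,20],[49,0]]
[[1,13],[10,0],[27,9],[31,0],[36,4],[44,0],[48,20],[49,0]]
[[1,13],[10,0],[27,9],[31,0],[36,4],[44,0],[45,17],[48,20],[49,0]]
[[1,13],[10,16],[26,0],[27,9],[31,0],[36,4],[44,0],[45,17],[48,20],[49,0]]
[[1,13],[10,16],[26,0],[27,9],[31,0],[36,4],[44,0],[45,17],[48,20],[49,0]]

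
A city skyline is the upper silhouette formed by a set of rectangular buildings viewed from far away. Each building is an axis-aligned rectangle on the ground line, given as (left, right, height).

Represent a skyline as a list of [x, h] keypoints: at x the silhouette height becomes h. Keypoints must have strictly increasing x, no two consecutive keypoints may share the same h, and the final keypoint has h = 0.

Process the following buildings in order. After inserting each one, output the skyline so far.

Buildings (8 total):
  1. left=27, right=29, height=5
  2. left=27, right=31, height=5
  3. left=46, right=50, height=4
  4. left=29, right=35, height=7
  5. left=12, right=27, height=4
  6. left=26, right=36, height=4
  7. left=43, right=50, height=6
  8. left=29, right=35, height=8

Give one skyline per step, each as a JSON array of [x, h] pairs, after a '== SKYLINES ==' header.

== SKYLINES ==
[[27,5],[29,0]]
[[27,5],[31,0]]
[[27,5],[31,0],[46,4],[50,0]]
[[27,5],[29,7],[35,0],[46,4],[50,0]]
[[12,4],[27,5],[29,7],[35,0],[46,4],[50,0]]
[[12,4],[27,5],[29,7],[35,4],[36,0],[46,4],[50,0]]
[[12,4],[27,5],[29,7],[35,4],[36,0],[43,6],[50,0]]
[[12,4],[27,5],[29,8],[35,4],[36,0],[43,6],[50,0]]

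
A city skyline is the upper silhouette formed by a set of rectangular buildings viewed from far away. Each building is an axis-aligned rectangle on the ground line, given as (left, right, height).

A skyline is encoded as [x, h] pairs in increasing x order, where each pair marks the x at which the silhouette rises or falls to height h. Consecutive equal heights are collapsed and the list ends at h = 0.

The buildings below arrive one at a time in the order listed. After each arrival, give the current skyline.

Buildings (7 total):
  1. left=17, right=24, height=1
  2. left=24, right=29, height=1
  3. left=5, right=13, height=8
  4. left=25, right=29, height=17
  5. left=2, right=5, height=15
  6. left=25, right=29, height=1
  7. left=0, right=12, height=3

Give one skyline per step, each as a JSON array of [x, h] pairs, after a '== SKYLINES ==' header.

== SKYLINES ==
[[17,1],[24,0]]
[[17,1],[29,0]]
[[5,8],[13,0],[17,1],[29,0]]
[[5,8],[13,0],[17,1],[25,17],[29,0]]
[[2,15],[5,8],[13,0],[17,1],[25,17],[29,0]]
[[2,15],[5,8],[13,0],[17,1],[25,17],[29,0]]
[[0,3],[2,15],[5,8],[13,0],[17,1],[25,17],[29,0]]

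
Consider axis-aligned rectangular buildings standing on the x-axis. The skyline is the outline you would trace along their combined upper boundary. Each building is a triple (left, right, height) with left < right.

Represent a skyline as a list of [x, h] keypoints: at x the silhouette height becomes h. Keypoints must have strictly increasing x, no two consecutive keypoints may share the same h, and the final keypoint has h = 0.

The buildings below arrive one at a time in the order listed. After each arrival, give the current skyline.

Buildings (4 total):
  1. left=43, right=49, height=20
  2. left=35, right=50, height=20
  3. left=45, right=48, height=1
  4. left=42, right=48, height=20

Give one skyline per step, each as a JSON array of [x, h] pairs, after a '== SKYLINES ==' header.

== SKYLINES ==
[[43,20],[49,0]]
[[35,20],[50,0]]
[[35,20],[50,0]]
[[35,20],[50,0]]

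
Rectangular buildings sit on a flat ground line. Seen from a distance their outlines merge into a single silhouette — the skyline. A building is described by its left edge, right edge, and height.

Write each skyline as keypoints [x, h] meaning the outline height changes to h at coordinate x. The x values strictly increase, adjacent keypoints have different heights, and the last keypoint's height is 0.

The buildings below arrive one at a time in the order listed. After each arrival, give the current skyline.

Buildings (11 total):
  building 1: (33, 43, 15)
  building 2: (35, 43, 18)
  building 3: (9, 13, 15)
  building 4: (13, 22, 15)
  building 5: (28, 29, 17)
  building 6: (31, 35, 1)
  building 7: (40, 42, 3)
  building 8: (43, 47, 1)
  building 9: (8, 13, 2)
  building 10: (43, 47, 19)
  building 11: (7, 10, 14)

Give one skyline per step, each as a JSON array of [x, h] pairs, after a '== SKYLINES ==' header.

== SKYLINES ==
[[33,15],[43,0]]
[[33,15],[35,18],[43,0]]
[[9,15],[13,0],[33,15],[35,18],[43,0]]
[[9,15],[22,0],[33,15],[35,18],[43,0]]
[[9,15],[22,0],[28,17],[29,0],[33,15],[35,18],[43,0]]
[[9,15],[22,0],[28,17],[29,0],[31,1],[33,15],[35,18],[43,0]]
[[9,15],[22,0],[28,17],[29,0],[31,1],[33,15],[35,18],[43,0]]
[[9,15],[22,0],[28,17],[29,0],[31,1],[33,15],[35,18],[43,1],[47,0]]
[[8,2],[9,15],[22,0],[28,17],[29,0],[31,1],[33,15],[35,18],[43,1],[47,0]]
[[8,2],[9,15],[22,0],[28,17],[29,0],[31,1],[33,15],[35,18],[43,19],[47,0]]
[[7,14],[9,15],[22,0],[28,17],[29,0],[31,1],[33,15],[35,18],[43,19],[47,0]]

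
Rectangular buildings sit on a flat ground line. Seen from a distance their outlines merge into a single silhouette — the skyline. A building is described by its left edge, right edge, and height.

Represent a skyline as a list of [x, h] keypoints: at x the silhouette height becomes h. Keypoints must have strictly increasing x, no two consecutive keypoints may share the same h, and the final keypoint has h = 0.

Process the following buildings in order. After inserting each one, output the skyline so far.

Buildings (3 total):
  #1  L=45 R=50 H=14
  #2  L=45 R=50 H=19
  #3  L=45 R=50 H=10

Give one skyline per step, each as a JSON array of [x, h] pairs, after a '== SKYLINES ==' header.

== SKYLINES ==
[[45,14],[50,0]]
[[45,19],[50,0]]
[[45,19],[50,0]]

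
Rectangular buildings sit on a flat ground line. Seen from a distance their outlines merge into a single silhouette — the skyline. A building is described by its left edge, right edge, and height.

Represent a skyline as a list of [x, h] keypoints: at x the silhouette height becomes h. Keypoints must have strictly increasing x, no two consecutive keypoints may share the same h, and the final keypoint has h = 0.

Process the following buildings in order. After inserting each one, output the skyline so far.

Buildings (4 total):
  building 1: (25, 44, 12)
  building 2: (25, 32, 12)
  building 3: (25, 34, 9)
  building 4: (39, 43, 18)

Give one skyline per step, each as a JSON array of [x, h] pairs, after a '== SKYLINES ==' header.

== SKYLINES ==
[[25,12],[44,0]]
[[25,12],[44,0]]
[[25,12],[44,0]]
[[25,12],[39,18],[43,12],[44,0]]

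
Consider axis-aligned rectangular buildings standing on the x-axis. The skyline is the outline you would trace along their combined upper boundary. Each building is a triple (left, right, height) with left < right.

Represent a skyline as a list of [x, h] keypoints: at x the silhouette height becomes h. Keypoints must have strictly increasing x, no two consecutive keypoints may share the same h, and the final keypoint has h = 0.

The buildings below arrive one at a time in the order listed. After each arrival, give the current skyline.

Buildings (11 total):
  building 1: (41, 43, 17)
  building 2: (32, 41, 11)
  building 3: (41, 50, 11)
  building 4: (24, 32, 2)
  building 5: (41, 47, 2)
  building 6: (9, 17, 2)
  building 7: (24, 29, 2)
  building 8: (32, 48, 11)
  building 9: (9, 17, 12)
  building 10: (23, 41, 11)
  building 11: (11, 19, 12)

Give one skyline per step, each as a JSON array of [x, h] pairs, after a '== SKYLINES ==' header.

== SKYLINES ==
[[41,17],[43,0]]
[[32,11],[41,17],[43,0]]
[[32,11],[41,17],[43,11],[50,0]]
[[24,2],[32,11],[41,17],[43,11],[50,0]]
[[24,2],[32,11],[41,17],[43,11],[50,0]]
[[9,2],[17,0],[24,2],[32,11],[41,17],[43,11],[50,0]]
[[9,2],[17,0],[24,2],[32,11],[41,17],[43,11],[50,0]]
[[9,2],[17,0],[24,2],[32,11],[41,17],[43,11],[50,0]]
[[9,12],[17,0],[24,2],[32,11],[41,17],[43,11],[50,0]]
[[9,12],[17,0],[23,11],[41,17],[43,11],[50,0]]
[[9,12],[19,0],[23,11],[41,17],[43,11],[50,0]]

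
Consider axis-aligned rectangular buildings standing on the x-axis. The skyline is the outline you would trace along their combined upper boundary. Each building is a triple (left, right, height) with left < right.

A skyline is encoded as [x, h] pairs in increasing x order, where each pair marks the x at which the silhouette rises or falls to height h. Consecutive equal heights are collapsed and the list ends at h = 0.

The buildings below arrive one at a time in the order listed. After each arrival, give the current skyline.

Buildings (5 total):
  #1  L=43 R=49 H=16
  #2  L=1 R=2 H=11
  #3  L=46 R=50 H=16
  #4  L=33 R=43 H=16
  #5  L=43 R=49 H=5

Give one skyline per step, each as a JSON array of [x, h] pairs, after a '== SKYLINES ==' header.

== SKYLINES ==
[[43,16],[49,0]]
[[1,11],[2,0],[43,16],[49,0]]
[[1,11],[2,0],[43,16],[50,0]]
[[1,11],[2,0],[33,16],[50,0]]
[[1,11],[2,0],[33,16],[50,0]]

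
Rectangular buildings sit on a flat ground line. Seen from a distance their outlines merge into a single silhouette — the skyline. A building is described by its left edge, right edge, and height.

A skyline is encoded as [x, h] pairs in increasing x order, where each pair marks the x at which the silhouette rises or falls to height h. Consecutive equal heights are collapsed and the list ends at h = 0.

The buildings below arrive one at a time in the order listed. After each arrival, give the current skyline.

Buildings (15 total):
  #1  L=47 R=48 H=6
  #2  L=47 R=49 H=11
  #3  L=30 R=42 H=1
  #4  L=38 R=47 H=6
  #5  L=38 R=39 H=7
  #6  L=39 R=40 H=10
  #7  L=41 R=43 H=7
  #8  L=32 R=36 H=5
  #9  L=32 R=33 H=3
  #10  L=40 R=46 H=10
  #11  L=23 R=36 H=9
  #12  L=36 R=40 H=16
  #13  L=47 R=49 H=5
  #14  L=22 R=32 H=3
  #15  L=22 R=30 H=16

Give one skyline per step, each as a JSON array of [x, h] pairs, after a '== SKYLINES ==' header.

== SKYLINES ==
[[47,6],[48,0]]
[[47,11],[49,0]]
[[30,1],[42,0],[47,11],[49,0]]
[[30,1],[38,6],[47,11],[49,0]]
[[30,1],[38,7],[39,6],[47,11],[49,0]]
[[30,1],[38,7],[39,10],[40,6],[47,11],[49,0]]
[[30,1],[38,7],[39,10],[40,6],[41,7],[43,6],[47,11],[49,0]]
[[30,1],[32,5],[36,1],[38,7],[39,10],[40,6],[41,7],[43,6],[47,11],[49,0]]
[[30,1],[32,5],[36,1],[38,7],[39,10],[40,6],[41,7],[43,6],[47,11],[49,0]]
[[30,1],[32,5],[36,1],[38,7],[39,10],[46,6],[47,11],[49,0]]
[[23,9],[36,1],[38,7],[39,10],[46,6],[47,11],[49,0]]
[[23,9],[36,16],[40,10],[46,6],[47,11],[49,0]]
[[23,9],[36,16],[40,10],[46,6],[47,11],[49,0]]
[[22,3],[23,9],[36,16],[40,10],[46,6],[47,11],[49,0]]
[[22,16],[30,9],[36,16],[40,10],[46,6],[47,11],[49,0]]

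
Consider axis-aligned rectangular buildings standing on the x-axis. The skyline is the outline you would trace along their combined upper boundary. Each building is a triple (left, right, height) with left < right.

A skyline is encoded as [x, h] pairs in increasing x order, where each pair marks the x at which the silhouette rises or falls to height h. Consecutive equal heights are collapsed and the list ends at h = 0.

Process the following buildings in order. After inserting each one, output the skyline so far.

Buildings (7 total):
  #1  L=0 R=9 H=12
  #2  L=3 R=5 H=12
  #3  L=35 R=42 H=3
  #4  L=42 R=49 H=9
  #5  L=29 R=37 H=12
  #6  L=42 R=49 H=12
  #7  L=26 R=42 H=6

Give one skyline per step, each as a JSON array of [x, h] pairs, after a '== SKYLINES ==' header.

== SKYLINES ==
[[0,12],[9,0]]
[[0,12],[9,0]]
[[0,12],[9,0],[35,3],[42,0]]
[[0,12],[9,0],[35,3],[42,9],[49,0]]
[[0,12],[9,0],[29,12],[37,3],[42,9],[49,0]]
[[0,12],[9,0],[29,12],[37,3],[42,12],[49,0]]
[[0,12],[9,0],[26,6],[29,12],[37,6],[42,12],[49,0]]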